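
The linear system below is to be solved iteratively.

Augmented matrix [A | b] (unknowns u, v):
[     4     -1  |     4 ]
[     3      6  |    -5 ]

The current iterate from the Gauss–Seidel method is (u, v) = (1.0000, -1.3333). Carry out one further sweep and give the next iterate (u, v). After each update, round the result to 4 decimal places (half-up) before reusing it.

(0.6667, -1.1667)

One sweep:
  u = (4 - (-1)·-1.3333) / (4) = 0.6667
  v = (-5 - (3)·0.6667) / (6) = -1.1667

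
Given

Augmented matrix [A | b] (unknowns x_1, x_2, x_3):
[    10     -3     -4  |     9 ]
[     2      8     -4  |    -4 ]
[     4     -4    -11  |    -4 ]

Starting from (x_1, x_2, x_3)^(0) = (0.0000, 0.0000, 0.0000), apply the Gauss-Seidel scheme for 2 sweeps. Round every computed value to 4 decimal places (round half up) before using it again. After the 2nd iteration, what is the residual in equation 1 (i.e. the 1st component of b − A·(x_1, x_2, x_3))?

0.9134

Iteration 1:
  x_1 = (9 - (-3)·0.0000 - (-4)·0.0000) / (10) = 0.9000
  x_2 = (-4 - (2)·0.9000 - (-4)·0.0000) / (8) = -0.7250
  x_3 = (-4 - (4)·0.9000 - (-4)·-0.7250) / (-11) = 0.9545
Iteration 2:
  x_1 = (9 - (-3)·-0.7250 - (-4)·0.9545) / (10) = 1.0643
  x_2 = (-4 - (2)·1.0643 - (-4)·0.9545) / (8) = -0.2888
  x_3 = (-4 - (4)·1.0643 - (-4)·-0.2888) / (-11) = 0.8557
Residual b − A·x = (0.9134, -0.3954, 0.0003)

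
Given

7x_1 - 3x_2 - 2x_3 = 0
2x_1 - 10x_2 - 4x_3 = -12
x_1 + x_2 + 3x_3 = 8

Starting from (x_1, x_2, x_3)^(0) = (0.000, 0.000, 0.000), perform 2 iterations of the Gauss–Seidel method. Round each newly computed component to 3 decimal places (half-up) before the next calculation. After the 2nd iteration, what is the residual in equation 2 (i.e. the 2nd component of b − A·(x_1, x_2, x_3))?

Iteration 1:
  x_1 = (0 - (-3)·0.000 - (-2)·0.000) / (7) = 0.000
  x_2 = (-12 - (2)·0.000 - (-4)·0.000) / (-10) = 1.200
  x_3 = (8 - (1)·0.000 - (1)·1.200) / (3) = 2.267
Iteration 2:
  x_1 = (0 - (-3)·1.200 - (-2)·2.267) / (7) = 1.162
  x_2 = (-12 - (2)·1.162 - (-4)·2.267) / (-10) = 0.526
  x_3 = (8 - (1)·1.162 - (1)·0.526) / (3) = 2.104
Residual b − A·x = (-2.348, -0.648, 0.000)

-0.648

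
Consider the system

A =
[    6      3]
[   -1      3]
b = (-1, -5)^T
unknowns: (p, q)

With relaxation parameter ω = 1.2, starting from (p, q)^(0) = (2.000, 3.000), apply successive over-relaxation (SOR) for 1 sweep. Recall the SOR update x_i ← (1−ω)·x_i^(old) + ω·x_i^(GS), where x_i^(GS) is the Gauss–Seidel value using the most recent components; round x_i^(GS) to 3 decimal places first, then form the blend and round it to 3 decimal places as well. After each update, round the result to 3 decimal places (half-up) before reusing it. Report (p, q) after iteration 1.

(-2.400, -3.560)

Iteration 1:
  p: GS value = (-1 - (3)·3.000) / (6) = -1.667;  p ← (1−ω)·2.000 + ω·-1.667 = -2.400
  q: GS value = (-5 - (-1)·-2.400) / (3) = -2.467;  q ← (1−ω)·3.000 + ω·-2.467 = -3.560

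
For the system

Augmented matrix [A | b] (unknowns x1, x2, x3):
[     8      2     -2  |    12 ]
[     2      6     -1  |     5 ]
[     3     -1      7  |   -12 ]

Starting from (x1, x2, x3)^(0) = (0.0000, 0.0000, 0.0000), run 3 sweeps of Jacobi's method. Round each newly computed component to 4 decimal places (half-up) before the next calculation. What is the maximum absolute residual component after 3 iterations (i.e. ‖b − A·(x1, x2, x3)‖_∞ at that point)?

0.0714

Iteration 1:
  x1 = (12 - (2)·0.0000 - (-2)·0.0000) / (8) = 1.5000
  x2 = (5 - (2)·0.0000 - (-1)·0.0000) / (6) = 0.8333
  x3 = (-12 - (3)·0.0000 - (-1)·0.0000) / (7) = -1.7143
Iteration 2:
  x1 = (12 - (2)·0.8333 - (-2)·-1.7143) / (8) = 0.8631
  x2 = (5 - (2)·1.5000 - (-1)·-1.7143) / (6) = 0.0476
  x3 = (-12 - (3)·1.5000 - (-1)·0.8333) / (7) = -2.2381
Iteration 3:
  x1 = (12 - (2)·0.0476 - (-2)·-2.2381) / (8) = 0.9286
  x2 = (5 - (2)·0.8631 - (-1)·-2.2381) / (6) = 0.1726
  x3 = (-12 - (3)·0.8631 - (-1)·0.0476) / (7) = -2.0774
Residual b − A·x = (0.0712, 0.0298, -0.0714); ∞-norm = 0.0714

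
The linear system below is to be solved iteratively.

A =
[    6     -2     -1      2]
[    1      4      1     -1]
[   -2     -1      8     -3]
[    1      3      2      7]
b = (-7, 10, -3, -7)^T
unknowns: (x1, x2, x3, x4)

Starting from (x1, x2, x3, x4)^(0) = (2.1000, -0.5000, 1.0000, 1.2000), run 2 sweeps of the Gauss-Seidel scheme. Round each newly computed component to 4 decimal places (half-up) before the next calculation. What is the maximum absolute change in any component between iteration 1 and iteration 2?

2.0729

Iteration 1:
  x1 = (-7 - (-2)·-0.5000 - (-1)·1.0000 - (2)·1.2000) / (6) = -1.5667
  x2 = (10 - (1)·-1.5667 - (1)·1.0000 - (-1)·1.2000) / (4) = 2.9417
  x3 = (-3 - (-2)·-1.5667 - (-1)·2.9417 - (-3)·1.2000) / (8) = 0.0510
  x4 = (-7 - (1)·-1.5667 - (3)·2.9417 - (2)·0.0510) / (7) = -2.0515
Iteration 2:
  x1 = (-7 - (-2)·2.9417 - (-1)·0.0510 - (2)·-2.0515) / (6) = 0.5062
  x2 = (10 - (1)·0.5062 - (1)·0.0510 - (-1)·-2.0515) / (4) = 1.8478
  x3 = (-3 - (-2)·0.5062 - (-1)·1.8478 - (-3)·-2.0515) / (8) = -0.7868
  x4 = (-7 - (1)·0.5062 - (3)·1.8478 - (2)·-0.7868) / (7) = -1.6394
Change: (2.0729, -1.0939, -0.8378, 0.4121) → max |·| = 2.0729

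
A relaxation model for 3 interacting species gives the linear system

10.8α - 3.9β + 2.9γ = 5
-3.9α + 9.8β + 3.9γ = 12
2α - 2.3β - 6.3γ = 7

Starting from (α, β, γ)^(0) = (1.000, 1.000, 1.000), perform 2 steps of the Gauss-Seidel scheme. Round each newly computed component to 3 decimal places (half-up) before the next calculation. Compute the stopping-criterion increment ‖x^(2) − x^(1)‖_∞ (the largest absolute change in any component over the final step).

1.176

Iteration 1:
  α = (5 - (-3.9)·1.000 - (2.9)·1.000) / (10.8) = 0.556
  β = (12 - (-3.9)·0.556 - (3.9)·1.000) / (9.8) = 1.048
  γ = (7 - (2)·0.556 - (-2.3)·1.048) / (-6.3) = -1.317
Iteration 2:
  α = (5 - (-3.9)·1.048 - (2.9)·-1.317) / (10.8) = 1.195
  β = (12 - (-3.9)·1.195 - (3.9)·-1.317) / (9.8) = 2.224
  γ = (7 - (2)·1.195 - (-2.3)·2.224) / (-6.3) = -1.544
Change: (0.639, 1.176, -0.227) → max |·| = 1.176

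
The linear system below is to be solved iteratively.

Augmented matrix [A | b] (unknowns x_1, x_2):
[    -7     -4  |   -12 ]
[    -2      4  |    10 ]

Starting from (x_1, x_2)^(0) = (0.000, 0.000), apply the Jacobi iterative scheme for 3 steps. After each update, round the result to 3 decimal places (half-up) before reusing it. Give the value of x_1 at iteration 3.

-0.204

Iteration 1:
  x_1 = (-12 - (-4)·0.000) / (-7) = 1.714
  x_2 = (10 - (-2)·0.000) / (4) = 2.500
Iteration 2:
  x_1 = (-12 - (-4)·2.500) / (-7) = 0.286
  x_2 = (10 - (-2)·1.714) / (4) = 3.357
Iteration 3:
  x_1 = (-12 - (-4)·3.357) / (-7) = -0.204
  x_2 = (10 - (-2)·0.286) / (4) = 2.643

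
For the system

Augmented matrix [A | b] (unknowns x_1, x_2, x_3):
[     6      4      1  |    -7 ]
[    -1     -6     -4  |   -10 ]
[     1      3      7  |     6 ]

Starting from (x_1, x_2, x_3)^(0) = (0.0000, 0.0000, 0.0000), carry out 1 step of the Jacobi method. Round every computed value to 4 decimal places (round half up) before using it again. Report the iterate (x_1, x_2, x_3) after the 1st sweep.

Iteration 1:
  x_1 = (-7 - (4)·0.0000 - (1)·0.0000) / (6) = -1.1667
  x_2 = (-10 - (-1)·0.0000 - (-4)·0.0000) / (-6) = 1.6667
  x_3 = (6 - (1)·0.0000 - (3)·0.0000) / (7) = 0.8571

(-1.1667, 1.6667, 0.8571)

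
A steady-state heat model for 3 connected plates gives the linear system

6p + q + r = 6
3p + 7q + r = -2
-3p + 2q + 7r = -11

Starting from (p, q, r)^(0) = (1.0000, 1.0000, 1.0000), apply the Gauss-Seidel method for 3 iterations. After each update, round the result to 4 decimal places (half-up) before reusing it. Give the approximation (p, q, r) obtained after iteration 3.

Iteration 1:
  p = (6 - (1)·1.0000 - (1)·1.0000) / (6) = 0.6667
  q = (-2 - (3)·0.6667 - (1)·1.0000) / (7) = -0.7143
  r = (-11 - (-3)·0.6667 - (2)·-0.7143) / (7) = -1.0816
Iteration 2:
  p = (6 - (1)·-0.7143 - (1)·-1.0816) / (6) = 1.2993
  q = (-2 - (3)·1.2993 - (1)·-1.0816) / (7) = -0.6880
  r = (-11 - (-3)·1.2993 - (2)·-0.6880) / (7) = -0.8180
Iteration 3:
  p = (6 - (1)·-0.6880 - (1)·-0.8180) / (6) = 1.2510
  q = (-2 - (3)·1.2510 - (1)·-0.8180) / (7) = -0.7050
  r = (-11 - (-3)·1.2510 - (2)·-0.7050) / (7) = -0.8339

(1.2510, -0.7050, -0.8339)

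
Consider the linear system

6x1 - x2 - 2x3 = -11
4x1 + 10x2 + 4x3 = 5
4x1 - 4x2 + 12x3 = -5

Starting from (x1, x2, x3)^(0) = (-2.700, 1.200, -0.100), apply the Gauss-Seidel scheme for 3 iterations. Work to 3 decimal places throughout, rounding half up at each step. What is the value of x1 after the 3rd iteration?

-1.571

Iteration 1:
  x1 = (-11 - (-1)·1.200 - (-2)·-0.100) / (6) = -1.667
  x2 = (5 - (4)·-1.667 - (4)·-0.100) / (10) = 1.207
  x3 = (-5 - (4)·-1.667 - (-4)·1.207) / (12) = 0.541
Iteration 2:
  x1 = (-11 - (-1)·1.207 - (-2)·0.541) / (6) = -1.452
  x2 = (5 - (4)·-1.452 - (4)·0.541) / (10) = 0.864
  x3 = (-5 - (4)·-1.452 - (-4)·0.864) / (12) = 0.355
Iteration 3:
  x1 = (-11 - (-1)·0.864 - (-2)·0.355) / (6) = -1.571
  x2 = (5 - (4)·-1.571 - (4)·0.355) / (10) = 0.986
  x3 = (-5 - (4)·-1.571 - (-4)·0.986) / (12) = 0.436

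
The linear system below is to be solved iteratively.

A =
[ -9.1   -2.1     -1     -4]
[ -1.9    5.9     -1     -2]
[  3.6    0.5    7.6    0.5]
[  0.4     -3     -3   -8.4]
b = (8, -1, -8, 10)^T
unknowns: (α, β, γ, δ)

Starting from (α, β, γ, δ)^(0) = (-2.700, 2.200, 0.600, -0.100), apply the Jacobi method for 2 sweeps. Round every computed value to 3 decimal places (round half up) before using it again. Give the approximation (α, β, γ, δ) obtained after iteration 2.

Iteration 1:
  α = (8 - (-2.1)·2.200 - (-1)·0.600 - (-4)·-0.100) / (-9.1) = -1.409
  β = (-1 - (-1.9)·-2.700 - (-1)·0.600 - (-2)·-0.100) / (5.9) = -0.971
  γ = (-8 - (3.6)·-2.700 - (0.5)·2.200 - (0.5)·-0.100) / (7.6) = 0.088
  δ = (10 - (0.4)·-2.700 - (-3)·2.200 - (-3)·0.600) / (-8.4) = -2.319
Iteration 2:
  α = (8 - (-2.1)·-0.971 - (-1)·0.088 - (-4)·-2.319) / (-9.1) = 0.355
  β = (-1 - (-1.9)·-1.409 - (-1)·0.088 - (-2)·-2.319) / (5.9) = -1.394
  γ = (-8 - (3.6)·-1.409 - (0.5)·-0.971 - (0.5)·-2.319) / (7.6) = -0.169
  δ = (10 - (0.4)·-1.409 - (-3)·-0.971 - (-3)·0.088) / (-8.4) = -0.942

(0.355, -1.394, -0.169, -0.942)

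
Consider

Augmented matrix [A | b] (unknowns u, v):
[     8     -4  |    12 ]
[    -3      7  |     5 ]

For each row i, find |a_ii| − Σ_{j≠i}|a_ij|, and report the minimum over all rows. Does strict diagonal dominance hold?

row 1: |8| − (4) = 4
row 2: |7| − (3) = 4
minimum over rows = 4 → strictly diagonally dominant (convergence guaranteed)

4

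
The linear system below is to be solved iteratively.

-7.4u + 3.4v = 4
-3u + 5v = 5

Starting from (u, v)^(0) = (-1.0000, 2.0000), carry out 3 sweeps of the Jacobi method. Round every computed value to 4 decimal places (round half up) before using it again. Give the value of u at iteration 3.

Iteration 1:
  u = (4 - (3.4)·2.0000) / (-7.4) = 0.3784
  v = (5 - (-3)·-1.0000) / (5) = 0.4000
Iteration 2:
  u = (4 - (3.4)·0.4000) / (-7.4) = -0.3568
  v = (5 - (-3)·0.3784) / (5) = 1.2270
Iteration 3:
  u = (4 - (3.4)·1.2270) / (-7.4) = 0.0232
  v = (5 - (-3)·-0.3568) / (5) = 0.7859

0.0232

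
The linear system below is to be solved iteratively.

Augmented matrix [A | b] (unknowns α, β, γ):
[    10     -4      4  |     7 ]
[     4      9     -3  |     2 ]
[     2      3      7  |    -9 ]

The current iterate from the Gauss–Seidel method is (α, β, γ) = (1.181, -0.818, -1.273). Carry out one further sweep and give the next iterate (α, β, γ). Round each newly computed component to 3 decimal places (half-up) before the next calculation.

One sweep:
  α = (7 - (-4)·-0.818 - (4)·-1.273) / (10) = 0.882
  β = (2 - (4)·0.882 - (-3)·-1.273) / (9) = -0.594
  γ = (-9 - (2)·0.882 - (3)·-0.594) / (7) = -1.283

(0.882, -0.594, -1.283)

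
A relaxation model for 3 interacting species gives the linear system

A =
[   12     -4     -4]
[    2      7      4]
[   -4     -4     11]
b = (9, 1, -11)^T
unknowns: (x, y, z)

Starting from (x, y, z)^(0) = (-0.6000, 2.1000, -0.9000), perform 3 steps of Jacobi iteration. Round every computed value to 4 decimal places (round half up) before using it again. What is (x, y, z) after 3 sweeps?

(0.6812, 0.0532, -0.6550)

Iteration 1:
  x = (9 - (-4)·2.1000 - (-4)·-0.9000) / (12) = 1.1500
  y = (1 - (2)·-0.6000 - (4)·-0.9000) / (7) = 0.8286
  z = (-11 - (-4)·-0.6000 - (-4)·2.1000) / (11) = -0.4545
Iteration 2:
  x = (9 - (-4)·0.8286 - (-4)·-0.4545) / (12) = 0.8747
  y = (1 - (2)·1.1500 - (4)·-0.4545) / (7) = 0.0740
  z = (-11 - (-4)·1.1500 - (-4)·0.8286) / (11) = -0.2805
Iteration 3:
  x = (9 - (-4)·0.0740 - (-4)·-0.2805) / (12) = 0.6812
  y = (1 - (2)·0.8747 - (4)·-0.2805) / (7) = 0.0532
  z = (-11 - (-4)·0.8747 - (-4)·0.0740) / (11) = -0.6550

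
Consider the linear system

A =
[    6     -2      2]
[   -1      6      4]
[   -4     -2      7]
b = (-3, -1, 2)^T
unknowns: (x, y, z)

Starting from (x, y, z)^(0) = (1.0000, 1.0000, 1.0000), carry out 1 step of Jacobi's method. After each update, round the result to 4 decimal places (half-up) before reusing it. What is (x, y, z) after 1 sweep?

Iteration 1:
  x = (-3 - (-2)·1.0000 - (2)·1.0000) / (6) = -0.5000
  y = (-1 - (-1)·1.0000 - (4)·1.0000) / (6) = -0.6667
  z = (2 - (-4)·1.0000 - (-2)·1.0000) / (7) = 1.1429

(-0.5000, -0.6667, 1.1429)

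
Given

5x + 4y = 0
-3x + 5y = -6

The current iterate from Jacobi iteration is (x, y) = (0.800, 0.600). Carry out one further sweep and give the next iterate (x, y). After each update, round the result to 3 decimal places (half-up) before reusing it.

One sweep:
  x = (0 - (4)·0.600) / (5) = -0.480
  y = (-6 - (-3)·0.800) / (5) = -0.720

(-0.480, -0.720)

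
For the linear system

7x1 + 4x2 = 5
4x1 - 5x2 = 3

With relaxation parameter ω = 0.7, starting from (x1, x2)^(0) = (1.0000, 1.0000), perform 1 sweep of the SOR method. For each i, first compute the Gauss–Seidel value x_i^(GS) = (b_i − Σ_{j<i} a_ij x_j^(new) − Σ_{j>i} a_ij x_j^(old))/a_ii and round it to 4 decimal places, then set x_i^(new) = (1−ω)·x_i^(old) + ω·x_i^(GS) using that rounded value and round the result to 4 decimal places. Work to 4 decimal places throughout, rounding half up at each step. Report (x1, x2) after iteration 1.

(0.4000, 0.1040)

Iteration 1:
  x1: GS value = (5 - (4)·1.0000) / (7) = 0.1429;  x1 ← (1−ω)·1.0000 + ω·0.1429 = 0.4000
  x2: GS value = (3 - (4)·0.4000) / (-5) = -0.2800;  x2 ← (1−ω)·1.0000 + ω·-0.2800 = 0.1040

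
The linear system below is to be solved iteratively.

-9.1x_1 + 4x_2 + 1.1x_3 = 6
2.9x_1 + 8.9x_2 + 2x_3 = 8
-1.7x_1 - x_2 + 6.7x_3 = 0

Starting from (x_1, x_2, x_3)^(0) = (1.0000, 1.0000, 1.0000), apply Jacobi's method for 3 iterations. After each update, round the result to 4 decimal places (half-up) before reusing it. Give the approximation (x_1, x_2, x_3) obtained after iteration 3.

Iteration 1:
  x_1 = (6 - (4)·1.0000 - (1.1)·1.0000) / (-9.1) = -0.0989
  x_2 = (8 - (2.9)·1.0000 - (2)·1.0000) / (8.9) = 0.3483
  x_3 = (0 - (-1.7)·1.0000 - (-1)·1.0000) / (6.7) = 0.4030
Iteration 2:
  x_1 = (6 - (4)·0.3483 - (1.1)·0.4030) / (-9.1) = -0.4575
  x_2 = (8 - (2.9)·-0.0989 - (2)·0.4030) / (8.9) = 0.8405
  x_3 = (0 - (-1.7)·-0.0989 - (-1)·0.3483) / (6.7) = 0.0269
Iteration 3:
  x_1 = (6 - (4)·0.8405 - (1.1)·0.0269) / (-9.1) = -0.2866
  x_2 = (8 - (2.9)·-0.4575 - (2)·0.0269) / (8.9) = 1.0419
  x_3 = (0 - (-1.7)·-0.4575 - (-1)·0.8405) / (6.7) = 0.0094

(-0.2866, 1.0419, 0.0094)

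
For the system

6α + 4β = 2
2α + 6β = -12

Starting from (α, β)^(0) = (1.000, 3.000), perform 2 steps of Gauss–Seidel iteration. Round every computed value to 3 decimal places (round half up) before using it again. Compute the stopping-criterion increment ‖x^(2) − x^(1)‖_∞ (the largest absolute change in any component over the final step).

Iteration 1:
  α = (2 - (4)·3.000) / (6) = -1.667
  β = (-12 - (2)·-1.667) / (6) = -1.444
Iteration 2:
  α = (2 - (4)·-1.444) / (6) = 1.296
  β = (-12 - (2)·1.296) / (6) = -2.432
Change: (2.963, -0.988) → max |·| = 2.963

2.963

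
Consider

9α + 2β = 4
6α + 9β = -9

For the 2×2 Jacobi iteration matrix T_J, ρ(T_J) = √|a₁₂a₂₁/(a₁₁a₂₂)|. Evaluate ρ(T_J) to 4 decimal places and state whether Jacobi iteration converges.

0.3849

a₁₂a₂₁/(a₁₁a₂₂) = (2)·(6) / ((9)·(9)) = 0.148148
ρ = √|0.148148| = √0.148148 = 0.3849
ρ < 1, so Jacobi converges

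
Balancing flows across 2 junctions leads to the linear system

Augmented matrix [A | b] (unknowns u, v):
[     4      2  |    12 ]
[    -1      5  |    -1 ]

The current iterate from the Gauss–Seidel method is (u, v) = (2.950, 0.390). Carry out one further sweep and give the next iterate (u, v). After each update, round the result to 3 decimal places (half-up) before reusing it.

One sweep:
  u = (12 - (2)·0.390) / (4) = 2.805
  v = (-1 - (-1)·2.805) / (5) = 0.361

(2.805, 0.361)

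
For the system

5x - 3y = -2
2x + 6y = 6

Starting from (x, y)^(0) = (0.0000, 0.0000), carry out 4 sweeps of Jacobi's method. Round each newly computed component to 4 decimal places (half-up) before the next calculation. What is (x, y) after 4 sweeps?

Iteration 1:
  x = (-2 - (-3)·0.0000) / (5) = -0.4000
  y = (6 - (2)·0.0000) / (6) = 1.0000
Iteration 2:
  x = (-2 - (-3)·1.0000) / (5) = 0.2000
  y = (6 - (2)·-0.4000) / (6) = 1.1333
Iteration 3:
  x = (-2 - (-3)·1.1333) / (5) = 0.2800
  y = (6 - (2)·0.2000) / (6) = 0.9333
Iteration 4:
  x = (-2 - (-3)·0.9333) / (5) = 0.1600
  y = (6 - (2)·0.2800) / (6) = 0.9067

(0.1600, 0.9067)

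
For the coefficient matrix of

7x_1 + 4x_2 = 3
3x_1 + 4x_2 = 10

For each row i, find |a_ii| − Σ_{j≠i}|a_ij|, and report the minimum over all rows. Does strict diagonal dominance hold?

row 1: |7| − (4) = 3
row 2: |4| − (3) = 1
minimum over rows = 1 → strictly diagonally dominant (convergence guaranteed)

1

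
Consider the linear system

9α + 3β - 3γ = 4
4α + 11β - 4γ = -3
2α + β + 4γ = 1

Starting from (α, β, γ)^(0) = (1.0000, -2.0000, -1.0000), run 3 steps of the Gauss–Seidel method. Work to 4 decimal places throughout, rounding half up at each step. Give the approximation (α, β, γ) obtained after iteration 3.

(0.6158, -0.5001, 0.0671)

Iteration 1:
  α = (4 - (3)·-2.0000 - (-3)·-1.0000) / (9) = 0.7778
  β = (-3 - (4)·0.7778 - (-4)·-1.0000) / (11) = -0.9192
  γ = (1 - (2)·0.7778 - (1)·-0.9192) / (4) = 0.0909
Iteration 2:
  α = (4 - (3)·-0.9192 - (-3)·0.0909) / (9) = 0.7811
  β = (-3 - (4)·0.7811 - (-4)·0.0909) / (11) = -0.5237
  γ = (1 - (2)·0.7811 - (1)·-0.5237) / (4) = -0.0096
Iteration 3:
  α = (4 - (3)·-0.5237 - (-3)·-0.0096) / (9) = 0.6158
  β = (-3 - (4)·0.6158 - (-4)·-0.0096) / (11) = -0.5001
  γ = (1 - (2)·0.6158 - (1)·-0.5001) / (4) = 0.0671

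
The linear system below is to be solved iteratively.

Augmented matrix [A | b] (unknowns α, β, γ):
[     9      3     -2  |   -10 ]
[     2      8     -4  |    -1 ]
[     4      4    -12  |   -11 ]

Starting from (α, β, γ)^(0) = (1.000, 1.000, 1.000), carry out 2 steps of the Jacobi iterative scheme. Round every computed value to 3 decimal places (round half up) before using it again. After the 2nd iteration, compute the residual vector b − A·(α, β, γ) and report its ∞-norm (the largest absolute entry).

5.072

Iteration 1:
  α = (-10 - (3)·1.000 - (-2)·1.000) / (9) = -1.222
  β = (-1 - (2)·1.000 - (-4)·1.000) / (8) = 0.125
  γ = (-11 - (4)·1.000 - (4)·1.000) / (-12) = 1.583
Iteration 2:
  α = (-10 - (3)·0.125 - (-2)·1.583) / (9) = -0.801
  β = (-1 - (2)·-1.222 - (-4)·1.583) / (8) = 0.972
  γ = (-11 - (4)·-1.222 - (4)·0.125) / (-12) = 0.551
Residual b − A·x = (-4.605, -4.970, -5.072); ∞-norm = 5.072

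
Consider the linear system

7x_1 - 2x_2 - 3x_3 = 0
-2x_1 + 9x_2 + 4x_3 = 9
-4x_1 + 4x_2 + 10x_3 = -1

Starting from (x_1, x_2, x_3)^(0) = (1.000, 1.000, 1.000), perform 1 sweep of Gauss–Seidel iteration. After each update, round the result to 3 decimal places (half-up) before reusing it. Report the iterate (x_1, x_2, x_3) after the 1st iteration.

Iteration 1:
  x_1 = (0 - (-2)·1.000 - (-3)·1.000) / (7) = 0.714
  x_2 = (9 - (-2)·0.714 - (4)·1.000) / (9) = 0.714
  x_3 = (-1 - (-4)·0.714 - (4)·0.714) / (10) = -0.100

(0.714, 0.714, -0.100)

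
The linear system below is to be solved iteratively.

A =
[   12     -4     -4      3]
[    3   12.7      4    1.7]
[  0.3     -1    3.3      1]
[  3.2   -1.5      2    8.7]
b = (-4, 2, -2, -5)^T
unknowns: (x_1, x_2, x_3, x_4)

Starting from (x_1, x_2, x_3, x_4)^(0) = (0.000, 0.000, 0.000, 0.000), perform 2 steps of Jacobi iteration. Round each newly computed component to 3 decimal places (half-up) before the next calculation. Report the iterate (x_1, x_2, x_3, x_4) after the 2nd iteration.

Iteration 1:
  x_1 = (-4 - (-4)·0.000 - (-4)·0.000 - (3)·0.000) / (12) = -0.333
  x_2 = (2 - (3)·0.000 - (4)·0.000 - (1.7)·0.000) / (12.7) = 0.157
  x_3 = (-2 - (0.3)·0.000 - (-1)·0.000 - (1)·0.000) / (3.3) = -0.606
  x_4 = (-5 - (3.2)·0.000 - (-1.5)·0.000 - (2)·0.000) / (8.7) = -0.575
Iteration 2:
  x_1 = (-4 - (-4)·0.157 - (-4)·-0.606 - (3)·-0.575) / (12) = -0.339
  x_2 = (2 - (3)·-0.333 - (4)·-0.606 - (1.7)·-0.575) / (12.7) = 0.504
  x_3 = (-2 - (0.3)·-0.333 - (-1)·0.157 - (1)·-0.575) / (3.3) = -0.354
  x_4 = (-5 - (3.2)·-0.333 - (-1.5)·0.157 - (2)·-0.606) / (8.7) = -0.286

(-0.339, 0.504, -0.354, -0.286)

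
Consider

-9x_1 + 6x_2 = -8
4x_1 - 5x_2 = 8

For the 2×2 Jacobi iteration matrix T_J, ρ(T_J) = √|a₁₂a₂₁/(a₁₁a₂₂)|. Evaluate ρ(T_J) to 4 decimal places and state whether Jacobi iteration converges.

0.7303

a₁₂a₂₁/(a₁₁a₂₂) = (6)·(4) / ((-9)·(-5)) = 0.533333
ρ = √|0.533333| = √0.533333 = 0.7303
ρ < 1, so Jacobi converges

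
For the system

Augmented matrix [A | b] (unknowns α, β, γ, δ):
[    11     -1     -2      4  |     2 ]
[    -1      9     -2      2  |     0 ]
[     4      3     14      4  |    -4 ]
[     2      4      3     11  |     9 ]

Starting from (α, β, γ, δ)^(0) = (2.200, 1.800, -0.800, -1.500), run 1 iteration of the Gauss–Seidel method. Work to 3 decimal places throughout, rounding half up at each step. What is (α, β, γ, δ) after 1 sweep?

(0.745, 0.238, -0.121, 0.629)

Iteration 1:
  α = (2 - (-1)·1.800 - (-2)·-0.800 - (4)·-1.500) / (11) = 0.745
  β = (0 - (-1)·0.745 - (-2)·-0.800 - (2)·-1.500) / (9) = 0.238
  γ = (-4 - (4)·0.745 - (3)·0.238 - (4)·-1.500) / (14) = -0.121
  δ = (9 - (2)·0.745 - (4)·0.238 - (3)·-0.121) / (11) = 0.629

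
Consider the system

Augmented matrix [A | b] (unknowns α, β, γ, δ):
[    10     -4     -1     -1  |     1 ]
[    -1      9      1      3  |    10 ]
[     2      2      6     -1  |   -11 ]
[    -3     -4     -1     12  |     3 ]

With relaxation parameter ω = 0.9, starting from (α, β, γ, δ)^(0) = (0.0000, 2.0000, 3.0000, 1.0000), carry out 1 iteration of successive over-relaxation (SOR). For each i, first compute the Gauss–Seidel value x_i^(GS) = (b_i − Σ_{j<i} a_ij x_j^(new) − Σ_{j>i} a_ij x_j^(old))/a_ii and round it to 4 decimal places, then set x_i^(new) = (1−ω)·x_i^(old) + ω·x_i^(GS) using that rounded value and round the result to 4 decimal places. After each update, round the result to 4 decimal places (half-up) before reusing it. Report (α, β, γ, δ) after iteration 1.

(1.1700, 0.7170, -1.7661, 0.6709)

Iteration 1:
  α: GS value = (1 - (-4)·2.0000 - (-1)·3.0000 - (-1)·1.0000) / (10) = 1.3000;  α ← (1−ω)·0.0000 + ω·1.3000 = 1.1700
  β: GS value = (10 - (-1)·1.1700 - (1)·3.0000 - (3)·1.0000) / (9) = 0.5744;  β ← (1−ω)·2.0000 + ω·0.5744 = 0.7170
  γ: GS value = (-11 - (2)·1.1700 - (2)·0.7170 - (-1)·1.0000) / (6) = -2.2957;  γ ← (1−ω)·3.0000 + ω·-2.2957 = -1.7661
  δ: GS value = (3 - (-3)·1.1700 - (-4)·0.7170 - (-1)·-1.7661) / (12) = 0.6343;  δ ← (1−ω)·1.0000 + ω·0.6343 = 0.6709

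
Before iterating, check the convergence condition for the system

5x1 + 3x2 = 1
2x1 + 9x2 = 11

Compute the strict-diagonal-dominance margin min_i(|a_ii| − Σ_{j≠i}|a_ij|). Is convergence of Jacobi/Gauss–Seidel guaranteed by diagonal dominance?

2

row 1: |5| − (3) = 2
row 2: |9| − (2) = 7
minimum over rows = 2 → strictly diagonally dominant (convergence guaranteed)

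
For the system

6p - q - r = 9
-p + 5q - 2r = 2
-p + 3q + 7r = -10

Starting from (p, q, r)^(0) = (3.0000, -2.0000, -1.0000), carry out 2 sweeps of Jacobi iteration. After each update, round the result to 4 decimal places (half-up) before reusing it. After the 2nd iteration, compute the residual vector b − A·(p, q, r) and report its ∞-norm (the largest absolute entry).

Iteration 1:
  p = (9 - (-1)·-2.0000 - (-1)·-1.0000) / (6) = 1.0000
  q = (2 - (-1)·3.0000 - (-2)·-1.0000) / (5) = 0.6000
  r = (-10 - (-1)·3.0000 - (3)·-2.0000) / (7) = -0.1429
Iteration 2:
  p = (9 - (-1)·0.6000 - (-1)·-0.1429) / (6) = 1.5762
  q = (2 - (-1)·1.0000 - (-2)·-0.1429) / (5) = 0.5428
  r = (-10 - (-1)·1.0000 - (3)·0.6000) / (7) = -1.5429
Residual b − A·x = (-1.4573, -2.2236, 0.7481); ∞-norm = 2.2236

2.2236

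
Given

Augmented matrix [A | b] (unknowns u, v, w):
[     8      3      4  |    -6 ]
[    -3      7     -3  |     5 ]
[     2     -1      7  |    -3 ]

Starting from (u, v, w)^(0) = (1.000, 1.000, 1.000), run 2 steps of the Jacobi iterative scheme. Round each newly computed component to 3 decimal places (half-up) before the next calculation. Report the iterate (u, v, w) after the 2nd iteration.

Iteration 1:
  u = (-6 - (3)·1.000 - (4)·1.000) / (8) = -1.625
  v = (5 - (-3)·1.000 - (-3)·1.000) / (7) = 1.571
  w = (-3 - (2)·1.000 - (-1)·1.000) / (7) = -0.571
Iteration 2:
  u = (-6 - (3)·1.571 - (4)·-0.571) / (8) = -1.054
  v = (5 - (-3)·-1.625 - (-3)·-0.571) / (7) = -0.227
  w = (-3 - (2)·-1.625 - (-1)·1.571) / (7) = 0.260

(-1.054, -0.227, 0.260)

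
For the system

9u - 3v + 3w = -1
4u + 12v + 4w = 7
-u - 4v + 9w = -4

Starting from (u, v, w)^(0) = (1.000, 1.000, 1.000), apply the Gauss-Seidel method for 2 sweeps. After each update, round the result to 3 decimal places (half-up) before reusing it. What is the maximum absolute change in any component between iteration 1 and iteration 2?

Iteration 1:
  u = (-1 - (-3)·1.000 - (3)·1.000) / (9) = -0.111
  v = (7 - (4)·-0.111 - (4)·1.000) / (12) = 0.287
  w = (-4 - (-1)·-0.111 - (-4)·0.287) / (9) = -0.329
Iteration 2:
  u = (-1 - (-3)·0.287 - (3)·-0.329) / (9) = 0.094
  v = (7 - (4)·0.094 - (4)·-0.329) / (12) = 0.662
  w = (-4 - (-1)·0.094 - (-4)·0.662) / (9) = -0.140
Change: (0.205, 0.375, 0.189) → max |·| = 0.375

0.375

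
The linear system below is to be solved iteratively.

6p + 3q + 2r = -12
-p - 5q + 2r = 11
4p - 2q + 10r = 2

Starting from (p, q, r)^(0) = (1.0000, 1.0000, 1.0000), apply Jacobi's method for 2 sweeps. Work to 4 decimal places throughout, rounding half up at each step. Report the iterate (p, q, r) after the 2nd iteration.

Iteration 1:
  p = (-12 - (3)·1.0000 - (2)·1.0000) / (6) = -2.8333
  q = (11 - (-1)·1.0000 - (2)·1.0000) / (-5) = -2.0000
  r = (2 - (4)·1.0000 - (-2)·1.0000) / (10) = 0.0000
Iteration 2:
  p = (-12 - (3)·-2.0000 - (2)·0.0000) / (6) = -1.0000
  q = (11 - (-1)·-2.8333 - (2)·0.0000) / (-5) = -1.6333
  r = (2 - (4)·-2.8333 - (-2)·-2.0000) / (10) = 0.9333

(-1.0000, -1.6333, 0.9333)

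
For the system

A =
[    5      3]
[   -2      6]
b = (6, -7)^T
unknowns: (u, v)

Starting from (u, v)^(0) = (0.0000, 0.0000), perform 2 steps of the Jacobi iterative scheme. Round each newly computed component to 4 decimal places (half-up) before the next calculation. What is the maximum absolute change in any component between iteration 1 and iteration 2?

0.7000

Iteration 1:
  u = (6 - (3)·0.0000) / (5) = 1.2000
  v = (-7 - (-2)·0.0000) / (6) = -1.1667
Iteration 2:
  u = (6 - (3)·-1.1667) / (5) = 1.9000
  v = (-7 - (-2)·1.2000) / (6) = -0.7667
Change: (0.7000, 0.4000) → max |·| = 0.7000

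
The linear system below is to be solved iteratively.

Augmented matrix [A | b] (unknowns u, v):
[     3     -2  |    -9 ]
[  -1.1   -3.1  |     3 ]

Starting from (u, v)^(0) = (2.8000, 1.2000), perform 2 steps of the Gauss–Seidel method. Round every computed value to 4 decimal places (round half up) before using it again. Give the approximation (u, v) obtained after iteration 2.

(-3.1247, 0.1410)

Iteration 1:
  u = (-9 - (-2)·1.2000) / (3) = -2.2000
  v = (3 - (-1.1)·-2.2000) / (-3.1) = -0.1871
Iteration 2:
  u = (-9 - (-2)·-0.1871) / (3) = -3.1247
  v = (3 - (-1.1)·-3.1247) / (-3.1) = 0.1410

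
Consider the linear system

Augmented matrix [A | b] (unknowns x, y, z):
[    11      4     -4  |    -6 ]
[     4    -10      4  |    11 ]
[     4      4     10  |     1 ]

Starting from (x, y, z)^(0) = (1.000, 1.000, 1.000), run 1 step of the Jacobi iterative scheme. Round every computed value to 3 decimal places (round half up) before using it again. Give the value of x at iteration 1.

Iteration 1:
  x = (-6 - (4)·1.000 - (-4)·1.000) / (11) = -0.545
  y = (11 - (4)·1.000 - (4)·1.000) / (-10) = -0.300
  z = (1 - (4)·1.000 - (4)·1.000) / (10) = -0.700

-0.545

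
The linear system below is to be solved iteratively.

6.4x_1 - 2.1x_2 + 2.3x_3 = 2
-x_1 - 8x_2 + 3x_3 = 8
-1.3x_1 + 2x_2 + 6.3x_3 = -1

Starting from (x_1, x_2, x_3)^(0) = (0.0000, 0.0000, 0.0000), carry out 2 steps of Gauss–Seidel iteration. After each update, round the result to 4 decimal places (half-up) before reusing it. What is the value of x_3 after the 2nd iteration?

0.1029

Iteration 1:
  x_1 = (2 - (-2.1)·0.0000 - (2.3)·0.0000) / (6.4) = 0.3125
  x_2 = (8 - (-1)·0.3125 - (3)·0.0000) / (-8) = -1.0391
  x_3 = (-1 - (-1.3)·0.3125 - (2)·-1.0391) / (6.3) = 0.2356
Iteration 2:
  x_1 = (2 - (-2.1)·-1.0391 - (2.3)·0.2356) / (6.4) = -0.1131
  x_2 = (8 - (-1)·-0.1131 - (3)·0.2356) / (-8) = -0.8975
  x_3 = (-1 - (-1.3)·-0.1131 - (2)·-0.8975) / (6.3) = 0.1029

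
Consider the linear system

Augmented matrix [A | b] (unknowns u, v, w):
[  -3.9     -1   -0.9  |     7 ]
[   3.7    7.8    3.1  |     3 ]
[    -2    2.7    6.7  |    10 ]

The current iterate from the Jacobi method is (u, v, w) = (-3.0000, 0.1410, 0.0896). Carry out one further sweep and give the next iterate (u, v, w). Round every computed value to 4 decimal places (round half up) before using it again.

(-1.8517, 1.7721, 0.5402)

One sweep:
  u = (7 - (-1)·0.1410 - (-0.9)·0.0896) / (-3.9) = -1.8517
  v = (3 - (3.7)·-3.0000 - (3.1)·0.0896) / (7.8) = 1.7721
  w = (10 - (-2)·-3.0000 - (2.7)·0.1410) / (6.7) = 0.5402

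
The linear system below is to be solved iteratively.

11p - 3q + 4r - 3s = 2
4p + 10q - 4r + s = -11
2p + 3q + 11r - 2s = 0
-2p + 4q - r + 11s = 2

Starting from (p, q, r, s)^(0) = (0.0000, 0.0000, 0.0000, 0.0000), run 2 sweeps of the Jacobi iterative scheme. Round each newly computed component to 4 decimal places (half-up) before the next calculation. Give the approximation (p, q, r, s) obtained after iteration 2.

Iteration 1:
  p = (2 - (-3)·0.0000 - (4)·0.0000 - (-3)·0.0000) / (11) = 0.1818
  q = (-11 - (4)·0.0000 - (-4)·0.0000 - (1)·0.0000) / (10) = -1.1000
  r = (0 - (2)·0.0000 - (3)·0.0000 - (-2)·0.0000) / (11) = 0.0000
  s = (2 - (-2)·0.0000 - (4)·0.0000 - (-1)·0.0000) / (11) = 0.1818
Iteration 2:
  p = (2 - (-3)·-1.1000 - (4)·0.0000 - (-3)·0.1818) / (11) = -0.0686
  q = (-11 - (4)·0.1818 - (-4)·0.0000 - (1)·0.1818) / (10) = -1.1909
  r = (0 - (2)·0.1818 - (3)·-1.1000 - (-2)·0.1818) / (11) = 0.3000
  s = (2 - (-2)·0.1818 - (4)·-1.1000 - (-1)·0.0000) / (11) = 0.6149

(-0.0686, -1.1909, 0.3000, 0.6149)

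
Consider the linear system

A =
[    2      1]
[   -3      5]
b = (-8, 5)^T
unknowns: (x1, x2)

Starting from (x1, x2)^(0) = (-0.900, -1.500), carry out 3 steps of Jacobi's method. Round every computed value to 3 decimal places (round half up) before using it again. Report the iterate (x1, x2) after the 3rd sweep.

(-3.525, -1.538)

Iteration 1:
  x1 = (-8 - (1)·-1.500) / (2) = -3.250
  x2 = (5 - (-3)·-0.900) / (5) = 0.460
Iteration 2:
  x1 = (-8 - (1)·0.460) / (2) = -4.230
  x2 = (5 - (-3)·-3.250) / (5) = -0.950
Iteration 3:
  x1 = (-8 - (1)·-0.950) / (2) = -3.525
  x2 = (5 - (-3)·-4.230) / (5) = -1.538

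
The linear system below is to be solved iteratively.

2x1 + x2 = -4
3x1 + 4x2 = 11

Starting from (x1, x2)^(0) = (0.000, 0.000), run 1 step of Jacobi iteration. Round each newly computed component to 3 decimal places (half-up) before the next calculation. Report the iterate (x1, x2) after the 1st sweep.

(-2.000, 2.750)

Iteration 1:
  x1 = (-4 - (1)·0.000) / (2) = -2.000
  x2 = (11 - (3)·0.000) / (4) = 2.750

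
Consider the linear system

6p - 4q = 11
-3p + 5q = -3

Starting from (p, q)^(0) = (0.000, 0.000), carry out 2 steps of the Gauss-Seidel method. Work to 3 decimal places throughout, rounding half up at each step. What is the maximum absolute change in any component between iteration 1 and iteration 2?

Iteration 1:
  p = (11 - (-4)·0.000) / (6) = 1.833
  q = (-3 - (-3)·1.833) / (5) = 0.500
Iteration 2:
  p = (11 - (-4)·0.500) / (6) = 2.167
  q = (-3 - (-3)·2.167) / (5) = 0.700
Change: (0.334, 0.200) → max |·| = 0.334

0.334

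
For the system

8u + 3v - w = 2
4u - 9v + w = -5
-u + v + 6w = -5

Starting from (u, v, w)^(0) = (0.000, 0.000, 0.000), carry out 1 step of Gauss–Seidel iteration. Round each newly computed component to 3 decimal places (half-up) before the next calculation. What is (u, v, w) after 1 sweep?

Iteration 1:
  u = (2 - (3)·0.000 - (-1)·0.000) / (8) = 0.250
  v = (-5 - (4)·0.250 - (1)·0.000) / (-9) = 0.667
  w = (-5 - (-1)·0.250 - (1)·0.667) / (6) = -0.903

(0.250, 0.667, -0.903)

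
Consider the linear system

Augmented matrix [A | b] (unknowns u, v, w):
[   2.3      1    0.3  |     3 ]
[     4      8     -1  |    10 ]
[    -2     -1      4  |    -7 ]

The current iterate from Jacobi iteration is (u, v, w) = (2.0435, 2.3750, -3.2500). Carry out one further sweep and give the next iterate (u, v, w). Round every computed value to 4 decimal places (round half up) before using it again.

One sweep:
  u = (3 - (1)·2.3750 - (0.3)·-3.2500) / (2.3) = 0.6957
  v = (10 - (4)·2.0435 - (-1)·-3.2500) / (8) = -0.1780
  w = (-7 - (-2)·2.0435 - (-1)·2.3750) / (4) = -0.1345

(0.6957, -0.1780, -0.1345)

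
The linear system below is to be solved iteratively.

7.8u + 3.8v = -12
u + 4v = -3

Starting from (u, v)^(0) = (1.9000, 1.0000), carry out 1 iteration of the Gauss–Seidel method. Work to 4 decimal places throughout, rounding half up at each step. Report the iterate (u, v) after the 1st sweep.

(-2.0256, -0.2436)

Iteration 1:
  u = (-12 - (3.8)·1.0000) / (7.8) = -2.0256
  v = (-3 - (1)·-2.0256) / (4) = -0.2436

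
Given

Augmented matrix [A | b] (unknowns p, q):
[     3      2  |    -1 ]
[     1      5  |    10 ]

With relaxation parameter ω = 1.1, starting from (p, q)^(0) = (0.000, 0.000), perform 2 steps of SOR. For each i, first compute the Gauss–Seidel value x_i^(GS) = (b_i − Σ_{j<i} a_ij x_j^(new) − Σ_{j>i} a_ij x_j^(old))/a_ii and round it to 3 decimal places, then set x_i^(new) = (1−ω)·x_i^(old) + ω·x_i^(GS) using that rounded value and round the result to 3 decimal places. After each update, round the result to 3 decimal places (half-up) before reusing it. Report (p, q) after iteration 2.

(-2.002, 2.412)

Iteration 1:
  p: GS value = (-1 - (2)·0.000) / (3) = -0.333;  p ← (1−ω)·0.000 + ω·-0.333 = -0.366
  q: GS value = (10 - (1)·-0.366) / (5) = 2.073;  q ← (1−ω)·0.000 + ω·2.073 = 2.280
Iteration 2:
  p: GS value = (-1 - (2)·2.280) / (3) = -1.853;  p ← (1−ω)·-0.366 + ω·-1.853 = -2.002
  q: GS value = (10 - (1)·-2.002) / (5) = 2.400;  q ← (1−ω)·2.280 + ω·2.400 = 2.412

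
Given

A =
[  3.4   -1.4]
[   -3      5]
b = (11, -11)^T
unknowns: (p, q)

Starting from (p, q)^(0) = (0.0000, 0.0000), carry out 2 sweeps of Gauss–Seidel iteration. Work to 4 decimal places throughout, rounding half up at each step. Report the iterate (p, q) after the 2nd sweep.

Iteration 1:
  p = (11 - (-1.4)·0.0000) / (3.4) = 3.2353
  q = (-11 - (-3)·3.2353) / (5) = -0.2588
Iteration 2:
  p = (11 - (-1.4)·-0.2588) / (3.4) = 3.1287
  q = (-11 - (-3)·3.1287) / (5) = -0.3228

(3.1287, -0.3228)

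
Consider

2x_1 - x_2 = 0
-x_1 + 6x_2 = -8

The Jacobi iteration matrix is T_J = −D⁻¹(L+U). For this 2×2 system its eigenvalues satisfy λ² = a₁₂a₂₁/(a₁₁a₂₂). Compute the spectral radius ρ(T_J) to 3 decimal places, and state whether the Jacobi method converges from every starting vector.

a₁₂a₂₁/(a₁₁a₂₂) = (-1)·(-1) / ((2)·(6)) = 0.083333
ρ = √|0.083333| = √0.083333 = 0.289
ρ < 1, so Jacobi converges

0.289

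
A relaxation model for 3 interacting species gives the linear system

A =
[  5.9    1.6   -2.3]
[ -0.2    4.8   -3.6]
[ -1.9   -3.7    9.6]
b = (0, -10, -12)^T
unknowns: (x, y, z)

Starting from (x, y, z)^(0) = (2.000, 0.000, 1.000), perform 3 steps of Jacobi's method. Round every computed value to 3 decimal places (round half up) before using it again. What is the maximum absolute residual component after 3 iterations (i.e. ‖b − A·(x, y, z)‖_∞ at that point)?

Iteration 1:
  x = (0 - (1.6)·0.000 - (-2.3)·1.000) / (5.9) = 0.390
  y = (-10 - (-0.2)·2.000 - (-3.6)·1.000) / (4.8) = -1.250
  z = (-12 - (-1.9)·2.000 - (-3.7)·0.000) / (9.6) = -0.854
Iteration 2:
  x = (0 - (1.6)·-1.250 - (-2.3)·-0.854) / (5.9) = 0.006
  y = (-10 - (-0.2)·0.390 - (-3.6)·-0.854) / (4.8) = -2.708
  z = (-12 - (-1.9)·0.390 - (-3.7)·-1.250) / (9.6) = -1.655
Iteration 3:
  x = (0 - (1.6)·-2.708 - (-2.3)·-1.655) / (5.9) = 0.089
  y = (-10 - (-0.2)·0.006 - (-3.6)·-1.655) / (4.8) = -3.324
  z = (-12 - (-1.9)·0.006 - (-3.7)·-2.708) / (9.6) = -2.293
Residual b − A·x = (-0.481, -2.282, -2.117); ∞-norm = 2.282

2.282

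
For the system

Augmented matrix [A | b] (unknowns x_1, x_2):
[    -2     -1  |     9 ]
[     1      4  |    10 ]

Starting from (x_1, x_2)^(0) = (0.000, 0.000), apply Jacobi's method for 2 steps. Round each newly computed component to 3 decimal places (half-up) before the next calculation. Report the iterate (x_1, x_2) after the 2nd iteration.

Iteration 1:
  x_1 = (9 - (-1)·0.000) / (-2) = -4.500
  x_2 = (10 - (1)·0.000) / (4) = 2.500
Iteration 2:
  x_1 = (9 - (-1)·2.500) / (-2) = -5.750
  x_2 = (10 - (1)·-4.500) / (4) = 3.625

(-5.750, 3.625)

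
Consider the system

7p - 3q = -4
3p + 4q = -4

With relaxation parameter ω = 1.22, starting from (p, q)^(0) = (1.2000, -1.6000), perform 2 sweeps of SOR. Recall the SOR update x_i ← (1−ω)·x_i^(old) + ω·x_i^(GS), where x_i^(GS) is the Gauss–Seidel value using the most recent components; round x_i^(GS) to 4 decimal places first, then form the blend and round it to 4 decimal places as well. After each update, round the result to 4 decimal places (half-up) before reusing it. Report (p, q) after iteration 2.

Iteration 1:
  p: GS value = (-4 - (-3)·-1.6000) / (7) = -1.2571;  p ← (1−ω)·1.2000 + ω·-1.2571 = -1.7977
  q: GS value = (-4 - (3)·-1.7977) / (4) = 0.3483;  q ← (1−ω)·-1.6000 + ω·0.3483 = 0.7769
Iteration 2:
  p: GS value = (-4 - (-3)·0.7769) / (7) = -0.2385;  p ← (1−ω)·-1.7977 + ω·-0.2385 = 0.1045
  q: GS value = (-4 - (3)·0.1045) / (4) = -1.0784;  q ← (1−ω)·0.7769 + ω·-1.0784 = -1.4866

(0.1045, -1.4866)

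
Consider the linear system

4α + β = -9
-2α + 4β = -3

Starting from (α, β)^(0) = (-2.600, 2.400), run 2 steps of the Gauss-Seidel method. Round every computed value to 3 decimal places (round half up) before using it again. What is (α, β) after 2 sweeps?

(-1.706, -1.603)

Iteration 1:
  α = (-9 - (1)·2.400) / (4) = -2.850
  β = (-3 - (-2)·-2.850) / (4) = -2.175
Iteration 2:
  α = (-9 - (1)·-2.175) / (4) = -1.706
  β = (-3 - (-2)·-1.706) / (4) = -1.603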